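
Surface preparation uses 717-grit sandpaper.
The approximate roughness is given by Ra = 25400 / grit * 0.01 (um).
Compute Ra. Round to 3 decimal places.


Ra = 25400 / 717 * 0.01
= 254 / 717
= 0.354 um

0.354


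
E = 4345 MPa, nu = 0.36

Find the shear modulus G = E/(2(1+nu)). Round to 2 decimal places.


G = 4345 / (2 * 1.36)
= 1597.43 MPa

1597.43


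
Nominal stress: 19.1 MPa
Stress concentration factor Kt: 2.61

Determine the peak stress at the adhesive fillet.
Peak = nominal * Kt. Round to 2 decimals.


Peak stress = 19.1 * 2.61
= 49.85 MPa

49.85


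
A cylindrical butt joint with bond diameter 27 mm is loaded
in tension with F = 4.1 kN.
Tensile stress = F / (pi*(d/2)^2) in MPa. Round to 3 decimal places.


Area = pi * (27/2)^2 = 572.5553 mm^2
Stress = 4.1*1000 / 572.5553
= 7.161 MPa

7.161


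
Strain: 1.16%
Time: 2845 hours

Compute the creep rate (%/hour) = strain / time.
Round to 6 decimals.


Creep rate = 1.16 / 2845
= 0.000408 %/h

0.000408


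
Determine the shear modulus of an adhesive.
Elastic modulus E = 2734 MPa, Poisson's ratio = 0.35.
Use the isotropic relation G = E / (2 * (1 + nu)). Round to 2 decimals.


G = 2734 / (2*(1+0.35)) = 2734 / 2.70
= 1012.59 MPa

1012.59


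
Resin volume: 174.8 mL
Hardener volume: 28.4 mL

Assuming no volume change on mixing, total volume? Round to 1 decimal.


V_total = 174.8 + 28.4 = 203.2 mL

203.2


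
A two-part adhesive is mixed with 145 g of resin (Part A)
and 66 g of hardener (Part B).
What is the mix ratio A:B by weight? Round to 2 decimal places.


Mix ratio = mass_A / mass_B
= 145 / 66
= 2.20

2.20


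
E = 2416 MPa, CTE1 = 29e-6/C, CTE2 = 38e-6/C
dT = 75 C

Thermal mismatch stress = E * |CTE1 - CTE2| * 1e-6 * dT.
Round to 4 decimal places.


= 2416 * 9e-6 * 75
= 1.6308 MPa

1.6308


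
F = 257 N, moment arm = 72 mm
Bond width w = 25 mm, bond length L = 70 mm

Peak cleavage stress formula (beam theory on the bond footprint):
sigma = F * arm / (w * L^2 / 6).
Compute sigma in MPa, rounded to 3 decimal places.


sigma = (257 * 72) / (25 * 4900 / 6)
= 18504 * 6 / 122500
= 111024 / 122500
= 0.906 MPa

0.906


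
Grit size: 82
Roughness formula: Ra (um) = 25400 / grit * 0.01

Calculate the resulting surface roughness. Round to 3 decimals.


Ra = 25400 / 82 * 0.01
= 3.098 um

3.098


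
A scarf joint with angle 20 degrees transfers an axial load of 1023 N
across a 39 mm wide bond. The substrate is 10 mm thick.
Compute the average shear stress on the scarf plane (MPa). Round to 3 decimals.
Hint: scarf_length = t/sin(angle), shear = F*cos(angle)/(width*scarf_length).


scarf_length = 10 / sin(20 deg) = 29.2380 mm
cos(20 deg) = 0.939693
shear stress = 1023 * 0.939693 / (39 * 29.2380)
= 0.843 MPa

0.843


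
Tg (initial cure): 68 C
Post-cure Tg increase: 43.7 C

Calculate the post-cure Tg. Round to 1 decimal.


Post-cure Tg = 68 + 43.7 = 111.7 C

111.7


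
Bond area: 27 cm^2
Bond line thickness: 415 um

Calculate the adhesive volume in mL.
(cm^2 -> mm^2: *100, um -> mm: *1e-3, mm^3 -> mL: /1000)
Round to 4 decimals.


V = 27*100 * 415*1e-3 / 1000
= 1.1205 mL

1.1205


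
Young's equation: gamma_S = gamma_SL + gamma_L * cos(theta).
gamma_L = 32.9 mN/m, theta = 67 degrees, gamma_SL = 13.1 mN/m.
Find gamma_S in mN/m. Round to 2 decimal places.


cos(67 deg) = 0.390731
gamma_S = 13.1 + 32.9 * 0.390731
= 25.96 mN/m

25.96


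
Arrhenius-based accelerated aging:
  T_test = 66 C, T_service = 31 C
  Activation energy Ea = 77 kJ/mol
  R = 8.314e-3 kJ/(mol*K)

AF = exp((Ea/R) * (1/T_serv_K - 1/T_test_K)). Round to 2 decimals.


T_test_K = 339.15, T_serv_K = 304.15
AF = exp((77/8.314e-3) * (1/304.15 - 1/339.15))
= 23.16

23.16


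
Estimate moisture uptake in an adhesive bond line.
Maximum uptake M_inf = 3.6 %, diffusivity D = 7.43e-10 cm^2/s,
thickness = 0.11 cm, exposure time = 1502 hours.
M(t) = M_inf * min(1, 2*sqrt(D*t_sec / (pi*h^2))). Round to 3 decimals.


Convert time: 1502 h = 5407200 s
ratio = min(1, 2*sqrt(7.43e-10*5407200/(pi*0.11^2)))
= 0.650194
M(t) = 3.6 * 0.650194 = 2.341%

2.341


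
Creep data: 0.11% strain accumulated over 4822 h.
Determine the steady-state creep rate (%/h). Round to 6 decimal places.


Rate = 0.11 / 4822 = 0.000023 %/h

0.000023


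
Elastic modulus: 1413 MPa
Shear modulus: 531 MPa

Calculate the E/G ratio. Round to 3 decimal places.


E / G = 1413 / 531 = 2.661

2.661


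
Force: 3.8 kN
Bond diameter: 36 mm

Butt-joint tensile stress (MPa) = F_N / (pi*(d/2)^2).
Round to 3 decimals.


F_N = 3.8 * 1000 = 3800.0 N
A = pi*(18.0)^2 = 1017.8760 mm^2
stress = 3800.0 / 1017.8760 = 3.733 MPa

3.733


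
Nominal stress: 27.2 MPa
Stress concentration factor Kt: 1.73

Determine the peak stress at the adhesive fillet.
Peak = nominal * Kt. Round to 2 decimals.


Peak stress = 27.2 * 1.73
= 47.06 MPa

47.06


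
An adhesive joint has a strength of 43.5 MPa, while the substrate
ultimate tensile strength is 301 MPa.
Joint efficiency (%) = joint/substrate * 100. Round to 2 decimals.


Efficiency = 43.5 / 301 * 100
= 14.45%

14.45


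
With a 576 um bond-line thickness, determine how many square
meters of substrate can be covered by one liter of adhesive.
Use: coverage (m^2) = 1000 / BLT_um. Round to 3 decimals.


Coverage = 1000 / 576 = 1.736 m^2

1.736


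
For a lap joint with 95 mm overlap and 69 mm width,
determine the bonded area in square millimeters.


Area = 95 * 69 = 6555 mm^2

6555


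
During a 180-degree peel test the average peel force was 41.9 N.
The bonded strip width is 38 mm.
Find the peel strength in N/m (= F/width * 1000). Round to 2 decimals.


Peel strength = F/width * 1000
= 41.9 / 38 * 1000
= 1102.63 N/m

1102.63


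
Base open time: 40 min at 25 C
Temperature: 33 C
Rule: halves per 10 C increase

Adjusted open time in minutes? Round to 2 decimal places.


Acceleration = 2^((33-25)/10) = 1.7411
Open time = 40 / 1.7411 = 22.97 min

22.97


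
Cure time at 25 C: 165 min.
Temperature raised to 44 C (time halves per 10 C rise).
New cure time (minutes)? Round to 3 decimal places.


Acceleration factor = 2^(19/10) = 3.7321
New time = 165 / 3.7321 = 44.211 min

44.211


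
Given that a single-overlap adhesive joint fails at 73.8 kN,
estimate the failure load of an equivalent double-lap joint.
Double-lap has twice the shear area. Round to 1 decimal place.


Double-lap factor = 2
Expected load = 73.8 * 2 = 147.6 kN

147.6


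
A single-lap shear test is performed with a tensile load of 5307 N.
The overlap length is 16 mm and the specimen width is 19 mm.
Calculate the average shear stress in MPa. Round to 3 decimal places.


Shear stress = F / (overlap * width)
= 5307 / (16 * 19)
= 5307 / 304
= 17.457 MPa

17.457


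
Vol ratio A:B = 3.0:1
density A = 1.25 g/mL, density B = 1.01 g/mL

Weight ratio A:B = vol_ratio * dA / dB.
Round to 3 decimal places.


Weight ratio = 3.0 * 1.25 / 1.01
= 3.713

3.713


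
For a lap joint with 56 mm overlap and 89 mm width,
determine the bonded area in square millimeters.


Area = 56 * 89 = 4984 mm^2

4984


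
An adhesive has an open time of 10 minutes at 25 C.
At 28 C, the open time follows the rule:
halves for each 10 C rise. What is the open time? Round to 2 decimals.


Factor = 2^((28-25)/10) = 1.2311
Open time = 10 / 1.2311 = 8.12 min

8.12


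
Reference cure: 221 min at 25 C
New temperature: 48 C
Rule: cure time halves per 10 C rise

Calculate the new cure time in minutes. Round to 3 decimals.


factor = 2^((48-25)/10) = 4.9246
t_new = 221 / 4.9246 = 44.877 min

44.877


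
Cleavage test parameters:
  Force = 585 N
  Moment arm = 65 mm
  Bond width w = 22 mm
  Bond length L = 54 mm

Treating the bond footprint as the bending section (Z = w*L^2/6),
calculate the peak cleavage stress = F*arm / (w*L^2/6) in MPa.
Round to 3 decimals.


M = 585 * 65 = 38025 N*mm
Z = 22 * 54^2 / 6 = 64152 / 6 mm^3
sigma = M / Z = 6 * 38025 / 64152 = 228150 / 64152
= 3.556 MPa

3.556


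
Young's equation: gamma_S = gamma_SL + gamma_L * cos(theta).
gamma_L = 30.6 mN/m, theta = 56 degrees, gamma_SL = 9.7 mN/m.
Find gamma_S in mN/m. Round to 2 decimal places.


cos(56 deg) = 0.559193
gamma_S = 9.7 + 30.6 * 0.559193
= 26.81 mN/m

26.81


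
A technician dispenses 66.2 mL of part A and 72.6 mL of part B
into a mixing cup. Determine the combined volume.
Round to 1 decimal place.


Combined volume = 66.2 + 72.6
= 138.8 mL

138.8


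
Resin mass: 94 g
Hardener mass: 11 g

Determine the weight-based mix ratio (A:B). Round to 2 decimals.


Ratio = 94 / 11 = 8.55

8.55


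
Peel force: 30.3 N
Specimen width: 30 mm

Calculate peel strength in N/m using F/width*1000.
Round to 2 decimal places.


Peel strength = 30.3 / 30 * 1000 = 1010.00 N/m

1010.00


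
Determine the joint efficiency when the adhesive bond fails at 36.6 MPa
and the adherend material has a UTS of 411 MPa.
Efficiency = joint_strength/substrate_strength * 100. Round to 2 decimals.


Joint efficiency = 36.6 / 411 * 100
= 8.91%

8.91


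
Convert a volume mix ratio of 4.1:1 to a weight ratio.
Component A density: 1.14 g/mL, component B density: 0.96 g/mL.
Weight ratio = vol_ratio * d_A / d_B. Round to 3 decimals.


= 4.1 * 1.14 / 0.96 = 4.869

4.869


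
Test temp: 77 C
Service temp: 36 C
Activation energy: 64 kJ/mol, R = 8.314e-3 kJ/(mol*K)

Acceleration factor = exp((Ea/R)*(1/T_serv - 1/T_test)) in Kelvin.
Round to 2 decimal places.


AF = exp((64/0.008314)*(1/309.15 - 1/350.15))
= 18.46

18.46


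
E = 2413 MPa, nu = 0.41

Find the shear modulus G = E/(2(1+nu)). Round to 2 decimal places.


G = 2413 / (2 * 1.41)
= 855.67 MPa

855.67


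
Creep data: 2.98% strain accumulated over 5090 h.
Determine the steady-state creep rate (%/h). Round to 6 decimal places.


Rate = 2.98 / 5090 = 0.000585 %/h

0.000585


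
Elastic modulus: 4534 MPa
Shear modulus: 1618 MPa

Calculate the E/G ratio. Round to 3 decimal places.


E / G = 4534 / 1618 = 2.802

2.802


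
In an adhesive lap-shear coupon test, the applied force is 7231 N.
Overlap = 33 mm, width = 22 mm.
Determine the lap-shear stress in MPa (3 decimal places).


stress = F / (overlap * width)
= 7231 / (33 * 22)
= 9.960 MPa

9.960


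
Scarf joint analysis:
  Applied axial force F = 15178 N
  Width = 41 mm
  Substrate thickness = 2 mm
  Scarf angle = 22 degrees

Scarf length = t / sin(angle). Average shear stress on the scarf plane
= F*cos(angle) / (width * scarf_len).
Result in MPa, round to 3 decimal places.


Scarf length = 2 / sin(22 deg) = 5.3389 mm
cos(22 deg) = 0.927184
Shear = 15178 * 0.927184 / (41 * 5.3389)
= 64.290 MPa

64.290


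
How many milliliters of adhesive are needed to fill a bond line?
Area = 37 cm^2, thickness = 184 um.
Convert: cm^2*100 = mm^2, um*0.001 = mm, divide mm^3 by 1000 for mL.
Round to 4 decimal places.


= (37 * 100) * (184 * 0.001) / 1000
= 0.6808 mL

0.6808


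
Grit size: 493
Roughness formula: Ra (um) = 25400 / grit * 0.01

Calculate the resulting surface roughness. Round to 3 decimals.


Ra = 25400 / 493 * 0.01
= 0.515 um

0.515


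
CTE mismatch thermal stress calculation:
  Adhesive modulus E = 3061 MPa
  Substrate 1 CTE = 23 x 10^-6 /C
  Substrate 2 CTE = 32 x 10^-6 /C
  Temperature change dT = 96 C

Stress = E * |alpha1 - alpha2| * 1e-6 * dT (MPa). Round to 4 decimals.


delta_alpha = |23 - 32| = 9 x 10^-6/C
Stress = 3061 * 9e-6 * 96
= 2.6447 MPa

2.6447


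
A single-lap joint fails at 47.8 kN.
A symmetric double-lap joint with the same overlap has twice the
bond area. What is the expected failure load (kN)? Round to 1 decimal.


Double-lap load = 2 * 47.8 = 95.6 kN

95.6


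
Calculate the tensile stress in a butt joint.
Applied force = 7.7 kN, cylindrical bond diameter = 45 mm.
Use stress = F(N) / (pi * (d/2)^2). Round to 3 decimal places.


A = pi * 22.5^2 = 1590.4313 mm^2
sigma = 7700.0 / 1590.4313 = 4.841 MPa

4.841


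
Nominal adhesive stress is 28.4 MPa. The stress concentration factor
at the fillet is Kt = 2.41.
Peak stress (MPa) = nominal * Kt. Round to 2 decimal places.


Peak = 28.4 * 2.41 = 68.44 MPa

68.44


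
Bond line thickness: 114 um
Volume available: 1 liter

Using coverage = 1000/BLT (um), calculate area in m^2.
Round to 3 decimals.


1 L = 1e6 mm^3, thickness = 114 um = 0.114 mm
Area = 1e6 / 0.114 mm^2 = (1e6 / 0.114) / 1e6 m^2 = 1000 / 114 m^2
= 8.772 m^2

8.772


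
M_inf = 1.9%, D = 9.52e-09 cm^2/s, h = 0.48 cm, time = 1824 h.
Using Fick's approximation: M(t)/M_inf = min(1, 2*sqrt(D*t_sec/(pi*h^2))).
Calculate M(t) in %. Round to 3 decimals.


t = 6566400 s
ratio = min(1, 2*sqrt(9.52e-09*6566400/(pi*0.2304)))
= 0.587755
M(t) = 1.9 * 0.587755 = 1.117%

1.117


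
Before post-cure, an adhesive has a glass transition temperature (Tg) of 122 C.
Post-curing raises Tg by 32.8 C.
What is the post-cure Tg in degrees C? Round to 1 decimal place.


Tg_post = Tg_base + delta_Tg
= 122 + 32.8
= 154.8 C

154.8


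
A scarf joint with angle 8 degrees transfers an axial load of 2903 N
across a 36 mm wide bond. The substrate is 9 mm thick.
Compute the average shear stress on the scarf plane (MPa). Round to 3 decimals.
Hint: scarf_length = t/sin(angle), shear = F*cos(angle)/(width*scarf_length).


scarf_length = 9 / sin(8 deg) = 64.6677 mm
cos(8 deg) = 0.990268
shear stress = 2903 * 0.990268 / (36 * 64.6677)
= 1.235 MPa

1.235


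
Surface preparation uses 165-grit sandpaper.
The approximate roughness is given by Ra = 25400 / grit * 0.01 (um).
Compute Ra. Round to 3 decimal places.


Ra = 25400 / 165 * 0.01
= 254 / 165
= 1.539 um

1.539


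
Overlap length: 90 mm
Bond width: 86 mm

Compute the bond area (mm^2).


Bond area = 90 * 86 = 7740 mm^2

7740


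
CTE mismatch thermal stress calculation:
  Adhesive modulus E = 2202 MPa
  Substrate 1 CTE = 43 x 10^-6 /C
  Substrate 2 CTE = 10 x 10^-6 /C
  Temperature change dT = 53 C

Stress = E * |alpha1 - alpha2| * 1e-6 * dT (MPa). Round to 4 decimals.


delta_alpha = |43 - 10| = 33 x 10^-6/C
Stress = 2202 * 33e-6 * 53
= 3.8513 MPa

3.8513


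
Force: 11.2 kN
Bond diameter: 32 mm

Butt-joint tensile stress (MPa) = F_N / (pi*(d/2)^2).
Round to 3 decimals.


F_N = 11.2 * 1000 = 11200.0 N
A = pi*(16.0)^2 = 804.2477 mm^2
stress = 11200.0 / 804.2477 = 13.926 MPa

13.926


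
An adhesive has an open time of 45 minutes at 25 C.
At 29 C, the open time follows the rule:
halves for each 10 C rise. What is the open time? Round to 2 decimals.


Factor = 2^((29-25)/10) = 1.3195
Open time = 45 / 1.3195 = 34.10 min

34.10


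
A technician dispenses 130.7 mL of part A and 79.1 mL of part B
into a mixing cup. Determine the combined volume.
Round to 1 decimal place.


Combined volume = 130.7 + 79.1
= 209.8 mL

209.8


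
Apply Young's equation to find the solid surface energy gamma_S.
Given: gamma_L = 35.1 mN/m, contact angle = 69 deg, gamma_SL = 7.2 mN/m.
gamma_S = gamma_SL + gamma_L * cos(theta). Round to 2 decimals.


theta_rad = 69 * pi/180 = 1.204277
gamma_S = 7.2 + 35.1 * cos(1.204277)
= 19.78 mN/m

19.78


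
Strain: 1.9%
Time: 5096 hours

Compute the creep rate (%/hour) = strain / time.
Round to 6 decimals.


Creep rate = 1.9 / 5096
= 0.000373 %/h

0.000373


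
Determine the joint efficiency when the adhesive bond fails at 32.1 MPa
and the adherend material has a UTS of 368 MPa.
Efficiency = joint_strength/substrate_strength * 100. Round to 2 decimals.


Joint efficiency = 32.1 / 368 * 100
= 8.72%

8.72


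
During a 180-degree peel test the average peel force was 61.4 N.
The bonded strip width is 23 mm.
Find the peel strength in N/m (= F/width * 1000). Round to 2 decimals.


Peel strength = F/width * 1000
= 61.4 / 23 * 1000
= 2669.57 N/m

2669.57


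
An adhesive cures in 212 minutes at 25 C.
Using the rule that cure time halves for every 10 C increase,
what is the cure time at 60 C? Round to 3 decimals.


Factor = 2^((60 - 25) / 10) = 11.3137
Cure time = 212 / 11.3137
= 18.738 minutes

18.738


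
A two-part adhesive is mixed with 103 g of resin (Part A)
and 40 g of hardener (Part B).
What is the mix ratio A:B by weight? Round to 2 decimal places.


Mix ratio = mass_A / mass_B
= 103 / 40
= 2.58

2.58


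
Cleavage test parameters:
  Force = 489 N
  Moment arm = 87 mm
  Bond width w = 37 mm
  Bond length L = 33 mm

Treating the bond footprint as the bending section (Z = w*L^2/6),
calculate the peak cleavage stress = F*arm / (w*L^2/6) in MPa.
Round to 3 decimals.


M = 489 * 87 = 42543 N*mm
Z = 37 * 33^2 / 6 = 40293 / 6 mm^3
sigma = M / Z = 6 * 42543 / 40293 = 255258 / 40293
= 6.335 MPa

6.335


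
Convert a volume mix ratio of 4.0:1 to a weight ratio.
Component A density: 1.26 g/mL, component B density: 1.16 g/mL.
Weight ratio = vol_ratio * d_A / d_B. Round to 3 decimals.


= 4.0 * 1.26 / 1.16 = 4.345

4.345


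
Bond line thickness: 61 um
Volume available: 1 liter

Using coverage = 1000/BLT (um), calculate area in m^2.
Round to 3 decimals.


1 L = 1e6 mm^3, thickness = 61 um = 0.061 mm
Area = 1e6 / 0.061 mm^2 = (1e6 / 0.061) / 1e6 m^2 = 1000 / 61 m^2
= 16.393 m^2

16.393


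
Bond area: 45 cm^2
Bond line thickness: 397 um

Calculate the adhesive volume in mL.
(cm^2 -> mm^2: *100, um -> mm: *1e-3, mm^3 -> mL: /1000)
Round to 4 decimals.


V = 45*100 * 397*1e-3 / 1000
= 1.7865 mL

1.7865


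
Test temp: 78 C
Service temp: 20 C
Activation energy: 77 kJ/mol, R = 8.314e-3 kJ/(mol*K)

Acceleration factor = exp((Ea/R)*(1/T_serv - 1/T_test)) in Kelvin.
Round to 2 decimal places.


AF = exp((77/0.008314)*(1/293.15 - 1/351.15))
= 184.61

184.61


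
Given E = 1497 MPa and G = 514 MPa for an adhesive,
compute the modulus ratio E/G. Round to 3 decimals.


E/G ratio = 1497 / 514 = 2.912

2.912


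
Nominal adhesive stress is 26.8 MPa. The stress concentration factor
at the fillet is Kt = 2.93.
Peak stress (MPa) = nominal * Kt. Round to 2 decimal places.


Peak = 26.8 * 2.93 = 78.52 MPa

78.52


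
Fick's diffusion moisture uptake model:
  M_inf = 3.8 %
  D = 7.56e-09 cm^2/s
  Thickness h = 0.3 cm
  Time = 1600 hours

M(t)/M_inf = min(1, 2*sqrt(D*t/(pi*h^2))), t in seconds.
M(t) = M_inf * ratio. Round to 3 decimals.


t_sec = 1600 * 3600 = 5760000
ratio = 2*sqrt(7.56e-09*5760000/(pi*0.3^2))
= min(1, 0.784885)
= 0.784885
M(t) = 3.8 * 0.784885 = 2.983 %

2.983


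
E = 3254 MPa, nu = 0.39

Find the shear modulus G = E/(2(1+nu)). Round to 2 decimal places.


G = 3254 / (2 * 1.39)
= 1170.50 MPa

1170.50


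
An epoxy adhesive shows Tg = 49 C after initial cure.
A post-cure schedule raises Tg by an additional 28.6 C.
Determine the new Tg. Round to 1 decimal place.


New Tg = 49 + 28.6
= 77.6 C

77.6


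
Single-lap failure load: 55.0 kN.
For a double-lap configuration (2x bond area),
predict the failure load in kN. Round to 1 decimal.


Failure load = 55.0 * 2 = 110.0 kN

110.0


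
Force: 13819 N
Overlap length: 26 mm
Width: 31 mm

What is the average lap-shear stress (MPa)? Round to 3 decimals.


Average shear stress = F / (overlap * width)
= 13819 / (26 * 31)
= 17.145 MPa

17.145


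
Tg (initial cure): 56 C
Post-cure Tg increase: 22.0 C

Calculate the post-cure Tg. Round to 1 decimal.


Post-cure Tg = 56 + 22.0 = 78.0 C

78.0


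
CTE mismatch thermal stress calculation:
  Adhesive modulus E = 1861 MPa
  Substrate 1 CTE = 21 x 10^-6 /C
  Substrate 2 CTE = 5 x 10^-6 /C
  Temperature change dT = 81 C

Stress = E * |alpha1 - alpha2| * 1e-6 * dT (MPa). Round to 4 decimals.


delta_alpha = |21 - 5| = 16 x 10^-6/C
Stress = 1861 * 16e-6 * 81
= 2.4119 MPa

2.4119


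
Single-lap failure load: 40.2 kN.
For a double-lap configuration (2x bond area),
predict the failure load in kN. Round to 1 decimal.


Failure load = 40.2 * 2 = 80.4 kN

80.4


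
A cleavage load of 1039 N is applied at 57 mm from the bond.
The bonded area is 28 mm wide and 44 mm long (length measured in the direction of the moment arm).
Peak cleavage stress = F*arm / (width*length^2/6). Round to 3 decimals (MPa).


Moment = 1039 * 57 = 59223 N*mm
Section modulus = 28 * 1936 / 6 = 54208 / 6 mm^3
Stress = 59223 / (54208 / 6) = 355338 / 54208
= 6.555 MPa

6.555


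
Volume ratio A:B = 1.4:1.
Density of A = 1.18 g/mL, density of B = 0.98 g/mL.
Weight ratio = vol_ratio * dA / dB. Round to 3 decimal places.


Wt ratio = 1.4 * 1.18 / 0.98
= 1.686

1.686


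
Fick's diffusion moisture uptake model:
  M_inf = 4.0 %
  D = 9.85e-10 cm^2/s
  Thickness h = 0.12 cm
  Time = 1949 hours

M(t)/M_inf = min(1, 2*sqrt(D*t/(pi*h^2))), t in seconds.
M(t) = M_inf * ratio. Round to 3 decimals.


t_sec = 1949 * 3600 = 7016400
ratio = 2*sqrt(9.85e-10*7016400/(pi*0.12^2))
= min(1, 0.781716)
= 0.781716
M(t) = 4.0 * 0.781716 = 3.127 %

3.127


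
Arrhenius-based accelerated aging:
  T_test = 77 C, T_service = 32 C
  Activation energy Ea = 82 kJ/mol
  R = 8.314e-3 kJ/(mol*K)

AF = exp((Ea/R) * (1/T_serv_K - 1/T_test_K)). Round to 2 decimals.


T_test_K = 350.15, T_serv_K = 305.15
AF = exp((82/8.314e-3) * (1/305.15 - 1/350.15))
= 63.68

63.68


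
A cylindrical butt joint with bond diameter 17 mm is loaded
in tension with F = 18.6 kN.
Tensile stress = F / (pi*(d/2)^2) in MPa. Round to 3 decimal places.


Area = pi * (17/2)^2 = 226.9801 mm^2
Stress = 18.6*1000 / 226.9801
= 81.946 MPa

81.946


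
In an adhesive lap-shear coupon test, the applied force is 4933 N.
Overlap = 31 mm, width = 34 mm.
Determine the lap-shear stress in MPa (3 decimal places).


stress = F / (overlap * width)
= 4933 / (31 * 34)
= 4.680 MPa

4.680


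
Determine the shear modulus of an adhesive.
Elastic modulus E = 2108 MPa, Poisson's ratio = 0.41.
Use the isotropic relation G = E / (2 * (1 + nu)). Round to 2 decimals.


G = 2108 / (2*(1+0.41)) = 2108 / 2.82
= 747.52 MPa

747.52


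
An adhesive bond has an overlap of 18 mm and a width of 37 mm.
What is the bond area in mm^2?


Bond area = overlap * width
= 18 * 37
= 666 mm^2

666


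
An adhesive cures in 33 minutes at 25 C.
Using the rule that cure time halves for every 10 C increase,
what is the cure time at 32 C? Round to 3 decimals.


Factor = 2^((32 - 25) / 10) = 1.6245
Cure time = 33 / 1.6245
= 20.314 minutes

20.314


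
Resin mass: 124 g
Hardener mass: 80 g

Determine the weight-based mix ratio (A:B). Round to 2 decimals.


Ratio = 124 / 80 = 1.55

1.55


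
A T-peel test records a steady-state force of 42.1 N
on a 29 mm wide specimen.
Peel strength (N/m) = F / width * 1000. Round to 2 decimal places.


Peel strength = 42.1 / 29 * 1000
= 1451.72 N/m

1451.72


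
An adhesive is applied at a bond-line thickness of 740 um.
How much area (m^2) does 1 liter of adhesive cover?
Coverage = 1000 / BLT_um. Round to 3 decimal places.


Coverage = 1000 / 740 = 1.351 m^2

1.351


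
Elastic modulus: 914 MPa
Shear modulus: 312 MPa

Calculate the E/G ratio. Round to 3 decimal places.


E / G = 914 / 312 = 2.929

2.929


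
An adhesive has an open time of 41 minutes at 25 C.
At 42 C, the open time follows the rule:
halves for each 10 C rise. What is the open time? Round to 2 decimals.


Factor = 2^((42-25)/10) = 3.2490
Open time = 41 / 3.2490 = 12.62 min

12.62


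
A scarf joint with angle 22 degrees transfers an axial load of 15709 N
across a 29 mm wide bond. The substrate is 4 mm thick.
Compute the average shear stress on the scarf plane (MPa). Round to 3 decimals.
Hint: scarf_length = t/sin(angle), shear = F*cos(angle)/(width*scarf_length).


scarf_length = 4 / sin(22 deg) = 10.6779 mm
cos(22 deg) = 0.927184
shear stress = 15709 * 0.927184 / (29 * 10.6779)
= 47.036 MPa

47.036


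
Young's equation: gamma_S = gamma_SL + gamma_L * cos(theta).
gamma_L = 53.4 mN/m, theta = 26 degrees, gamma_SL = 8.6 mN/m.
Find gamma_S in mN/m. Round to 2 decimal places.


cos(26 deg) = 0.898794
gamma_S = 8.6 + 53.4 * 0.898794
= 56.60 mN/m

56.60


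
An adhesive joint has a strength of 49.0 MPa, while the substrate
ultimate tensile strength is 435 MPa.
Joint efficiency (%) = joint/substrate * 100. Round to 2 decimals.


Efficiency = 49.0 / 435 * 100
= 11.26%

11.26


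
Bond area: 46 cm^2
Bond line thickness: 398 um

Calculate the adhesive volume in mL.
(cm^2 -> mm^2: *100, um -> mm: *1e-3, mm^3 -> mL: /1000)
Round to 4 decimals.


V = 46*100 * 398*1e-3 / 1000
= 1.8308 mL

1.8308


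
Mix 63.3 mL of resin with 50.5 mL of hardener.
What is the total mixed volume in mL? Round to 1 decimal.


Total = 63.3 + 50.5 = 113.8 mL

113.8


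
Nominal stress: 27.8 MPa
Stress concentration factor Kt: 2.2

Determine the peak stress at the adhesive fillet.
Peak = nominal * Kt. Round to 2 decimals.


Peak stress = 27.8 * 2.2
= 61.16 MPa

61.16


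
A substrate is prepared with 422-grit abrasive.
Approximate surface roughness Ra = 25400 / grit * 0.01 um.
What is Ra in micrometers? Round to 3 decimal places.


Ra = 25400 / 422 * 0.01 = 0.602 um

0.602


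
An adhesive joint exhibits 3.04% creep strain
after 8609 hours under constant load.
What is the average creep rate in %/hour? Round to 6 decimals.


Creep rate = strain / time
= 3.04 / 8609
= 0.000353 %/h

0.000353


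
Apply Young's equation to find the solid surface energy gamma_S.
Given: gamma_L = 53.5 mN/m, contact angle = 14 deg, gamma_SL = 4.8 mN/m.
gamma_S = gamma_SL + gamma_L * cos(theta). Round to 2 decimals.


theta_rad = 14 * pi/180 = 0.244346
gamma_S = 4.8 + 53.5 * cos(0.244346)
= 56.71 mN/m

56.71


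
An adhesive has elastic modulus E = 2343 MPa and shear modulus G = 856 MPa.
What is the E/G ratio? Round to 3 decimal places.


E/G = 2343 / 856 = 2.737

2.737


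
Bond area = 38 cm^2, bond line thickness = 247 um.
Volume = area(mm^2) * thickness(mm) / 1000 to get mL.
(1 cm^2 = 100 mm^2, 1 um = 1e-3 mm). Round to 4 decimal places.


area_mm2 = 38 * 100 = 3800
blt_mm = 247 * 1e-3 = 0.247
vol_mm3 = 3800 * 0.247 = 938.6
vol_mL = 938.6 / 1000 = 0.9386 mL

0.9386


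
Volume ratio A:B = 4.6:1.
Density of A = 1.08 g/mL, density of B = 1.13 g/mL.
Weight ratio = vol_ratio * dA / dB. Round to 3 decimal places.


Wt ratio = 4.6 * 1.08 / 1.13
= 4.396

4.396


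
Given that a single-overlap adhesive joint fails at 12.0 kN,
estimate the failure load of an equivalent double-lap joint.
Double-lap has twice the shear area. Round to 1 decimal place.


Double-lap factor = 2
Expected load = 12.0 * 2 = 24.0 kN

24.0


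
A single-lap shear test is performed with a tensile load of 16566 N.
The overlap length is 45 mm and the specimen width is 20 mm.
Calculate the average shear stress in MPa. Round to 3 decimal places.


Shear stress = F / (overlap * width)
= 16566 / (45 * 20)
= 16566 / 900
= 18.407 MPa

18.407


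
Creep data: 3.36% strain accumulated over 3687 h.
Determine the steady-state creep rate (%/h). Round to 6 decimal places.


Rate = 3.36 / 3687 = 0.000911 %/h

0.000911


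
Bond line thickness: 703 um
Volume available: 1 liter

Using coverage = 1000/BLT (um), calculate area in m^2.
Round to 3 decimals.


1 L = 1e6 mm^3, thickness = 703 um = 0.703 mm
Area = 1e6 / 0.703 mm^2 = (1e6 / 0.703) / 1e6 m^2 = 1000 / 703 m^2
= 1.422 m^2

1.422


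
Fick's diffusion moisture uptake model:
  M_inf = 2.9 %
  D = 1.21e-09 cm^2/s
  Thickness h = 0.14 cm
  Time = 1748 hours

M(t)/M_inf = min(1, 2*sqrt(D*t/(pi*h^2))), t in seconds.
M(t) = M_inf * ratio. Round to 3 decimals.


t_sec = 1748 * 3600 = 6292800
ratio = 2*sqrt(1.21e-09*6292800/(pi*0.14^2))
= min(1, 0.703302)
= 0.703302
M(t) = 2.9 * 0.703302 = 2.040 %

2.040


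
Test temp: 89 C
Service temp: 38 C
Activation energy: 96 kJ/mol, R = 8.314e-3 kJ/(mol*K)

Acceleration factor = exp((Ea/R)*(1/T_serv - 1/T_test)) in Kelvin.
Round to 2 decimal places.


AF = exp((96/0.008314)*(1/311.15 - 1/362.15))
= 186.06

186.06


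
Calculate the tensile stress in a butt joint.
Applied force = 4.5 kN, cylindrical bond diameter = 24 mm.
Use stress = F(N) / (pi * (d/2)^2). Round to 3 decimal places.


A = pi * 12.0^2 = 452.3893 mm^2
sigma = 4500.0 / 452.3893 = 9.947 MPa

9.947


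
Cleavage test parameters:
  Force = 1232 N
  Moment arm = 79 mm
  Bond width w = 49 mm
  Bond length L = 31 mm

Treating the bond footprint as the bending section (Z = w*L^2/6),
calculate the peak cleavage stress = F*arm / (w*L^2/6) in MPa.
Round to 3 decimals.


M = 1232 * 79 = 97328 N*mm
Z = 49 * 31^2 / 6 = 47089 / 6 mm^3
sigma = M / Z = 6 * 97328 / 47089 = 583968 / 47089
= 12.401 MPa

12.401


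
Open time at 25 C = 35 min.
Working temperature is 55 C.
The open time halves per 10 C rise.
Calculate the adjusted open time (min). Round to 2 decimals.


factor = 2^((55 - 25) / 10) = 8.0000
ot = 35 / 8.0000 = 4.38 min

4.38


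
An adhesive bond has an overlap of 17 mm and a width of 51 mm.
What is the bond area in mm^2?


Bond area = overlap * width
= 17 * 51
= 867 mm^2

867


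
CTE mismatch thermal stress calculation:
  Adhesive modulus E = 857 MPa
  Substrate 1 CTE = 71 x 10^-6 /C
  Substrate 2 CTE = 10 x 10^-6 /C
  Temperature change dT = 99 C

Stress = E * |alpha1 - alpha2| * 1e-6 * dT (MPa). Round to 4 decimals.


delta_alpha = |71 - 10| = 61 x 10^-6/C
Stress = 857 * 61e-6 * 99
= 5.1754 MPa

5.1754


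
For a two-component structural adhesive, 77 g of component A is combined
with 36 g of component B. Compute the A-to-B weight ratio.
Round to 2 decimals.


Weight ratio A:B = 77 / 36
= 2.14

2.14


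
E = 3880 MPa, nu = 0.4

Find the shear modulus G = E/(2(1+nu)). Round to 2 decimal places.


G = 3880 / (2 * 1.40)
= 1385.71 MPa

1385.71


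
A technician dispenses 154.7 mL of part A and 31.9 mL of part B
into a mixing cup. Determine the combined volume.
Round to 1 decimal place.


Combined volume = 154.7 + 31.9
= 186.6 mL

186.6


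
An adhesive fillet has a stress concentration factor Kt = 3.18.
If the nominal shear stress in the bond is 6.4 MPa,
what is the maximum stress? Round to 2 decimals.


Max stress = 6.4 * 3.18 = 20.35 MPa

20.35


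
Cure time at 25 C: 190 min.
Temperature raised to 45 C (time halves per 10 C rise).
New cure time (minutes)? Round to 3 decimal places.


Acceleration factor = 2^(20/10) = 4.0000
New time = 190 / 4.0000 = 47.500 min

47.500


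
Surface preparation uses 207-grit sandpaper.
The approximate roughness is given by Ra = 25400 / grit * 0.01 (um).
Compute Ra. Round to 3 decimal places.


Ra = 25400 / 207 * 0.01
= 254 / 207
= 1.227 um

1.227


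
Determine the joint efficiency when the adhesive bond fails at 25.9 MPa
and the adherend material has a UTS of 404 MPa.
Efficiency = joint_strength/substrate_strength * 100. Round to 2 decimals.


Joint efficiency = 25.9 / 404 * 100
= 6.41%

6.41


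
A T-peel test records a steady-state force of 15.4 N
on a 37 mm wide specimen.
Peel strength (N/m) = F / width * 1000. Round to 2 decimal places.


Peel strength = 15.4 / 37 * 1000
= 416.22 N/m

416.22


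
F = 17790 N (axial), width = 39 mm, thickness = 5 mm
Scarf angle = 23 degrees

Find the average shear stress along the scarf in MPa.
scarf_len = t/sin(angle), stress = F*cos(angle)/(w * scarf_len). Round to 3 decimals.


scarf_len = 5/sin(23 deg) = 12.7965
cos(23 deg) = 0.920505
stress = 17790*0.920505/(39*12.7965) = 32.813 MPa

32.813


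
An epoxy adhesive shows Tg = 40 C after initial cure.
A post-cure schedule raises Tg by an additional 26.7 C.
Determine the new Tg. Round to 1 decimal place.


New Tg = 40 + 26.7
= 66.7 C

66.7


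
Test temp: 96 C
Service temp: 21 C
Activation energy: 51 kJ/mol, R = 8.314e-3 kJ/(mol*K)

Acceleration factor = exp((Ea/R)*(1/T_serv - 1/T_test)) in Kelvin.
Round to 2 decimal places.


AF = exp((51/0.008314)*(1/294.15 - 1/369.15))
= 69.19

69.19


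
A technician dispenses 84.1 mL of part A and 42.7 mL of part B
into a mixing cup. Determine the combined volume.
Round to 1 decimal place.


Combined volume = 84.1 + 42.7
= 126.8 mL

126.8


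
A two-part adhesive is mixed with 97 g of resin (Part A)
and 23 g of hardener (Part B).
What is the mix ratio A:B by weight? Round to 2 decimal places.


Mix ratio = mass_A / mass_B
= 97 / 23
= 4.22

4.22


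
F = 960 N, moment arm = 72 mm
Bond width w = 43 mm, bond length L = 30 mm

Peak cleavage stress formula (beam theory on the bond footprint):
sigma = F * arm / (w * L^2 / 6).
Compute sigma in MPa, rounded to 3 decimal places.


sigma = (960 * 72) / (43 * 900 / 6)
= 69120 * 6 / 38700
= 414720 / 38700
= 10.716 MPa

10.716


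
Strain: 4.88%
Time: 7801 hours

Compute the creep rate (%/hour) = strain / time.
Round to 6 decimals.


Creep rate = 4.88 / 7801
= 0.000626 %/h

0.000626


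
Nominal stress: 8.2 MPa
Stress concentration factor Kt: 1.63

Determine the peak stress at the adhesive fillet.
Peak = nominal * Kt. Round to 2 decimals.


Peak stress = 8.2 * 1.63
= 13.37 MPa

13.37


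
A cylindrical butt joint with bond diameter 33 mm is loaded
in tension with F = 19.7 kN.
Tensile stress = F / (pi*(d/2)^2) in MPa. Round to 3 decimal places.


Area = pi * (33/2)^2 = 855.2986 mm^2
Stress = 19.7*1000 / 855.2986
= 23.033 MPa

23.033


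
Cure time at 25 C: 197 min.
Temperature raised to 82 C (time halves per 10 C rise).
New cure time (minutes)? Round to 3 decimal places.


Acceleration factor = 2^(57/10) = 51.9842
New time = 197 / 51.9842 = 3.790 min

3.790


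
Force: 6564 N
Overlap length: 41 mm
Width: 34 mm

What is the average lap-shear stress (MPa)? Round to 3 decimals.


Average shear stress = F / (overlap * width)
= 6564 / (41 * 34)
= 4.709 MPa

4.709


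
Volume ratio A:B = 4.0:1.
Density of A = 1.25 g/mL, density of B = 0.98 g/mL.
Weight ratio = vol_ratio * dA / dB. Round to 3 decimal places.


Wt ratio = 4.0 * 1.25 / 0.98
= 5.102

5.102


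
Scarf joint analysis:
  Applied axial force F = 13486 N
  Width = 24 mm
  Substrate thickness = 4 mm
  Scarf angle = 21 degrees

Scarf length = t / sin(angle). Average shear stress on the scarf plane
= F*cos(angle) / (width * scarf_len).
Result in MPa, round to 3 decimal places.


Scarf length = 4 / sin(21 deg) = 11.1617 mm
cos(21 deg) = 0.933580
Shear = 13486 * 0.933580 / (24 * 11.1617)
= 46.999 MPa

46.999


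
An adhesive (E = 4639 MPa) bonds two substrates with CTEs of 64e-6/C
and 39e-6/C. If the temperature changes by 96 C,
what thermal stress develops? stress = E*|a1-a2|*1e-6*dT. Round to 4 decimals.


Stress = 4639 * |64 - 39| * 1e-6 * 96
= 11.1336 MPa

11.1336


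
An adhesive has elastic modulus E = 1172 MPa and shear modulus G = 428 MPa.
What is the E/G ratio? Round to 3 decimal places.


E/G = 1172 / 428 = 2.738

2.738


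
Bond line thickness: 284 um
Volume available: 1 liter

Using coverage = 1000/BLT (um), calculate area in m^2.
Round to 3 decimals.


1 L = 1e6 mm^3, thickness = 284 um = 0.284 mm
Area = 1e6 / 0.284 mm^2 = (1e6 / 0.284) / 1e6 m^2 = 1000 / 284 m^2
= 3.521 m^2

3.521


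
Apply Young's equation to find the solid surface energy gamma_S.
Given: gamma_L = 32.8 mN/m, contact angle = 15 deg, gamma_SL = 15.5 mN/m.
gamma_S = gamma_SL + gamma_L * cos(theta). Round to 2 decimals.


theta_rad = 15 * pi/180 = 0.261799
gamma_S = 15.5 + 32.8 * cos(0.261799)
= 47.18 mN/m

47.18


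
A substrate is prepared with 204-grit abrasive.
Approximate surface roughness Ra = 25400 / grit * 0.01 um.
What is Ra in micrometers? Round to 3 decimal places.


Ra = 25400 / 204 * 0.01 = 1.245 um

1.245


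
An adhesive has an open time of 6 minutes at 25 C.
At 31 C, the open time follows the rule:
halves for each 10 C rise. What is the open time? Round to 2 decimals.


Factor = 2^((31-25)/10) = 1.5157
Open time = 6 / 1.5157 = 3.96 min

3.96


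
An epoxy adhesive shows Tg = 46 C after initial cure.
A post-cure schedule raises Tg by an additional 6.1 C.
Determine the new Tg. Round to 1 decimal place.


New Tg = 46 + 6.1
= 52.1 C

52.1


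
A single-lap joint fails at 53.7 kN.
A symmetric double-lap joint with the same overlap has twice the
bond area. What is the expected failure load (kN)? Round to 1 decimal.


Double-lap load = 2 * 53.7 = 107.4 kN

107.4


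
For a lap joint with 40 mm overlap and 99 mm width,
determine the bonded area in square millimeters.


Area = 40 * 99 = 3960 mm^2

3960


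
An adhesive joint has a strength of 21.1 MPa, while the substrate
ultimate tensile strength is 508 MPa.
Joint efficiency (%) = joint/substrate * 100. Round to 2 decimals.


Efficiency = 21.1 / 508 * 100
= 4.15%

4.15


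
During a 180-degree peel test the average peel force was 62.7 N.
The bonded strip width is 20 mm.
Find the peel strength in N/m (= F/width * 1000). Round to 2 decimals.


Peel strength = F/width * 1000
= 62.7 / 20 * 1000
= 3135.00 N/m

3135.00


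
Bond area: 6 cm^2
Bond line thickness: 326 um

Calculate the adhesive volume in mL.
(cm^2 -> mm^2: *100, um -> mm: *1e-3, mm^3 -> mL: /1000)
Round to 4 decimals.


V = 6*100 * 326*1e-3 / 1000
= 0.1956 mL

0.1956


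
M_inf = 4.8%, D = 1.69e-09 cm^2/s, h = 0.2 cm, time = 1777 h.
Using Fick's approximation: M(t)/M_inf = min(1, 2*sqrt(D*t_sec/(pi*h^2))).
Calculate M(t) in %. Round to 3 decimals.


t = 6397200 s
ratio = min(1, 2*sqrt(1.69e-09*6397200/(pi*0.0400)))
= 0.586629
M(t) = 4.8 * 0.586629 = 2.816%

2.816


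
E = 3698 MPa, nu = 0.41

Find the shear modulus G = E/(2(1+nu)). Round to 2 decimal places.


G = 3698 / (2 * 1.41)
= 1311.35 MPa

1311.35


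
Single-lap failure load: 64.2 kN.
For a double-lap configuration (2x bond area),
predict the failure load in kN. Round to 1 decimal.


Failure load = 64.2 * 2 = 128.4 kN

128.4


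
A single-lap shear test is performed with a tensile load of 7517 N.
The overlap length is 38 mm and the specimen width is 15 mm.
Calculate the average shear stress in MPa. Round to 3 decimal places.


Shear stress = F / (overlap * width)
= 7517 / (38 * 15)
= 7517 / 570
= 13.188 MPa

13.188


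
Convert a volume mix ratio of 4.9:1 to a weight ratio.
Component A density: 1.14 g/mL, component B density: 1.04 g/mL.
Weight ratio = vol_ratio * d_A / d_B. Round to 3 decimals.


= 4.9 * 1.14 / 1.04 = 5.371

5.371


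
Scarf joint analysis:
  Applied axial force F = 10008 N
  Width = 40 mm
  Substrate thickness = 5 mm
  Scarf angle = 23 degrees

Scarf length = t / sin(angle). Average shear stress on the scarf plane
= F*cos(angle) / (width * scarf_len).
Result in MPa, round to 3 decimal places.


Scarf length = 5 / sin(23 deg) = 12.7965 mm
cos(23 deg) = 0.920505
Shear = 10008 * 0.920505 / (40 * 12.7965)
= 17.998 MPa

17.998


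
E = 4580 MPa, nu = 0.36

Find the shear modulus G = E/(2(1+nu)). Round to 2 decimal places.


G = 4580 / (2 * 1.36)
= 1683.82 MPa

1683.82


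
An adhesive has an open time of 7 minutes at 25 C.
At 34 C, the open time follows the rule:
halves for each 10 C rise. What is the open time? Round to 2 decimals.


Factor = 2^((34-25)/10) = 1.8661
Open time = 7 / 1.8661 = 3.75 min

3.75


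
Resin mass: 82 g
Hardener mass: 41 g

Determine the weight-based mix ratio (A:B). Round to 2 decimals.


Ratio = 82 / 41 = 2.00

2.00


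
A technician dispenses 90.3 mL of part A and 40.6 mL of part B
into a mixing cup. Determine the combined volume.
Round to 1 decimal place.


Combined volume = 90.3 + 40.6
= 130.9 mL

130.9


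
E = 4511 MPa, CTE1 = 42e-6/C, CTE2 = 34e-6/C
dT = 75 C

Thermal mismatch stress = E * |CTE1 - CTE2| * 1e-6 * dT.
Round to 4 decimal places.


= 4511 * 8e-6 * 75
= 2.7066 MPa

2.7066


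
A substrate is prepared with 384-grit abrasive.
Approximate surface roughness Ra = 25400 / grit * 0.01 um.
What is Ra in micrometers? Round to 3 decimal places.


Ra = 25400 / 384 * 0.01 = 0.661 um

0.661


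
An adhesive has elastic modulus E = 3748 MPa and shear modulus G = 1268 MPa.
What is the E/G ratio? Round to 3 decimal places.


E/G = 3748 / 1268 = 2.956

2.956
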